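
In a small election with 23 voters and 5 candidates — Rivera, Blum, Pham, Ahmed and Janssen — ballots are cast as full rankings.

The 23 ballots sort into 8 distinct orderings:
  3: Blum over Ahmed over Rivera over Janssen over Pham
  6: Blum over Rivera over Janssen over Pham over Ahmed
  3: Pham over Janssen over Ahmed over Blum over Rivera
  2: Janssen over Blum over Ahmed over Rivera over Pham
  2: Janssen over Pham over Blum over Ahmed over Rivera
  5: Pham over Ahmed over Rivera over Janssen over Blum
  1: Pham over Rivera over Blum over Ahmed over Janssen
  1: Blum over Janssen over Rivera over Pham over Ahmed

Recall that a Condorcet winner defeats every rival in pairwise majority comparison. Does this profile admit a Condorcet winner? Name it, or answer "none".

none

Pairwise majorities:
Rivera vs Blum: Blum, 17–6.
Rivera vs Pham: Rivera wins 12–11.
Rivera vs Ahmed: Ahmed, 15–8.
Rivera vs Janssen: Rivera, 15–8.
Blum vs Pham: Blum wins 12–11.
Blum–Ahmed: Blum 15–8.
Blum vs Janssen: Janssen wins 12–11.
Pham vs Ahmed: Pham wins 18–5.
Pham vs Janssen: Janssen, 14–9.
Ahmed vs Janssen: Janssen wins 14–9.
Every candidate loses at least once (Rivera loses to Blum; Blum loses to Janssen; Pham loses to Rivera; Ahmed loses to Blum; Janssen loses to Rivera). The majority relation contains the cycle Rivera > Pham > Ahmed > Rivera, so there is no Condorcet winner.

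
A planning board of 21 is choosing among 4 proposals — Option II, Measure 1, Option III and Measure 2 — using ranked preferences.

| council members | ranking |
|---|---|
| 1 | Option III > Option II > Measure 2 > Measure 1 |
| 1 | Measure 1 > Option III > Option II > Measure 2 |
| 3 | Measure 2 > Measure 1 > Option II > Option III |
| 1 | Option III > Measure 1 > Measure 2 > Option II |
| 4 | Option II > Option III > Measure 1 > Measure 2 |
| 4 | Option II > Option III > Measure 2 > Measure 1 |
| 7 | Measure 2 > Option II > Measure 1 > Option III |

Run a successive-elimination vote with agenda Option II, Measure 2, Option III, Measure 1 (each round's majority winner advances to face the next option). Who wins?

Round 1: Option II vs Measure 2 — 10–11, Measure 2 advances.
Round 2: Measure 2 vs Option III — 10–11, Option III advances.
Round 3: Option III vs Measure 1 — 10–11, Measure 1 advances.
Measure 1 survives the agenda.

Measure 1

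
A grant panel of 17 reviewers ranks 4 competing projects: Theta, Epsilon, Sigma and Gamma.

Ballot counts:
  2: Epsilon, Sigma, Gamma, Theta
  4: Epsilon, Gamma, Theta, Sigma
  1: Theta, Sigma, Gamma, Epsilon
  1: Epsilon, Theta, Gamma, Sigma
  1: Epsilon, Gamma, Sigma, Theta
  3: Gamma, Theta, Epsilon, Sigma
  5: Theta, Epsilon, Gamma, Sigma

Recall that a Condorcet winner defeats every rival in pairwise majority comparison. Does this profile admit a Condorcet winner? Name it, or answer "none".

none

Head-to-head results (17 reviewers):
Theta vs Epsilon: Theta preferred on 1+3+5 = 9 ballots; Theta wins 9–8.
Theta vs Sigma: 14 to 3, Theta.
Theta vs Gamma: 7 to 10, Gamma.
Epsilon vs Sigma: 2+4+1+1+3+5 = 16 for Epsilon, 1 for Sigma — Epsilon by 16–1.
Epsilon vs Gamma: 13 to 4, Epsilon.
Sigma vs Gamma: Sigma is ranked higher on 2+1 = 3 ballots, Gamma on 14. Gamma wins 14–3.
Every project loses at least once (Theta loses to Gamma; Epsilon loses to Theta; Sigma loses to Theta; Gamma loses to Epsilon). The majority relation contains the cycle Theta beats Epsilon beats Gamma beats Theta, so there is no Condorcet winner.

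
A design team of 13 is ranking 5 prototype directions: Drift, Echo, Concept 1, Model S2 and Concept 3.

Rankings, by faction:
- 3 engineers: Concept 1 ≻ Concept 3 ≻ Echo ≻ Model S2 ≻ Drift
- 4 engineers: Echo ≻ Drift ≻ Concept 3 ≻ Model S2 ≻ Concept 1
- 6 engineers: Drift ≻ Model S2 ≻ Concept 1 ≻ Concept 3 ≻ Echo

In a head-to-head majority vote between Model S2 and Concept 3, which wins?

Ballots ranking Model S2 above Concept 3: 6.
Ballots ranking Concept 3 above Model S2: 13 − 6 = 7.
Concept 3 wins the head-to-head 7–6.

Concept 3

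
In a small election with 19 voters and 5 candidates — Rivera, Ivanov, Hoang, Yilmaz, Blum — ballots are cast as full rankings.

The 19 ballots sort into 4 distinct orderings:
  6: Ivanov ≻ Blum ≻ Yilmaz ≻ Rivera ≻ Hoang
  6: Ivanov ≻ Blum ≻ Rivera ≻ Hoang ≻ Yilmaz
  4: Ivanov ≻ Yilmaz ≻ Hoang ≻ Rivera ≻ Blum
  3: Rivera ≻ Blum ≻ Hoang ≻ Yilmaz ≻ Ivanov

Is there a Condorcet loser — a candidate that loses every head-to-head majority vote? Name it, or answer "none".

Hoang

Pairwise majorities:
Rivera vs Ivanov: Ivanov wins 16–3.
Rivera vs Hoang: 6+6+3 = 15 for Rivera, 4 for Hoang — Rivera by 15–4.
Rivera vs Yilmaz: 6+3 = 9 for Rivera, 10 for Yilmaz — Yilmaz by 10–9.
Rivera vs Blum: Blum, 12–7.
Ivanov vs Hoang: Ivanov wins 16–3.
Ivanov vs Yilmaz: Ivanov preferred on 6+6+4 = 16 ballots; Ivanov wins 16–3.
Ivanov–Blum: Ivanov 16–3.
Hoang–Yilmaz: Yilmaz 10–9.
Hoang–Blum: Blum 15–4.
Yilmaz vs Blum: 4 for Yilmaz, 15 for Blum — Blum by 15–4.
Only Hoang has no wins; Hoang is the Condorcet loser.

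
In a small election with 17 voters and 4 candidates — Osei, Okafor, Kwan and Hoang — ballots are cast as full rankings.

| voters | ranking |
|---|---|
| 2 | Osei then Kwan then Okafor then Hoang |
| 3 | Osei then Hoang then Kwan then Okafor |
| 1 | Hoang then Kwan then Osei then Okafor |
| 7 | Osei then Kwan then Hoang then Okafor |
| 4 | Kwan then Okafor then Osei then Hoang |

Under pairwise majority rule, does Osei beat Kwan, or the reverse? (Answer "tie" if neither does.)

Osei

Ballots ranking Osei above Kwan: 2 + 3 + 7 = 12.
Ballots ranking Kwan above Osei: 17 − 12 = 5.
Osei wins the head-to-head 12–5.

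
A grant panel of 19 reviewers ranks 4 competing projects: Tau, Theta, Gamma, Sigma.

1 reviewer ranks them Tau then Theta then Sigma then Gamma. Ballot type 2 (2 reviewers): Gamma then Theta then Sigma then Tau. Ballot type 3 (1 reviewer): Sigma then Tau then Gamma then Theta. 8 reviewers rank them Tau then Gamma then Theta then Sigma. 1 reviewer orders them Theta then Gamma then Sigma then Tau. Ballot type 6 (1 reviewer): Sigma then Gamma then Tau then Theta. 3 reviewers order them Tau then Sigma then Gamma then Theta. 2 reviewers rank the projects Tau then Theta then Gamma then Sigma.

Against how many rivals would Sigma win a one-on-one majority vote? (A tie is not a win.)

0

Sigma against each rival (19 reviewers):
Sigma vs Tau: 5 to 14, Tau.
Sigma vs Theta: 1+1+3 = 5 for Sigma, 14 for Theta — Theta by 14–5.
Sigma vs Gamma: Gamma wins 13–6.
Sigma beats no one; loses to Tau, Theta, Gamma — 0 pairwise wins.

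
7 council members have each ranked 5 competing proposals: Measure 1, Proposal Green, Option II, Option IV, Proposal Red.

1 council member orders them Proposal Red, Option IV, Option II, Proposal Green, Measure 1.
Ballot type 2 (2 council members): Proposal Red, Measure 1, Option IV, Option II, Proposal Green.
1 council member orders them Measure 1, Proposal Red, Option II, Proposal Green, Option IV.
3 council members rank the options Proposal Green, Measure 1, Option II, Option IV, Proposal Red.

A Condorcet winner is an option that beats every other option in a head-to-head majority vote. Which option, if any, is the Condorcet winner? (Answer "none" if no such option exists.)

none

Head-to-head results (7 council members):
Measure 1 vs Proposal Green: Measure 1 preferred on 2+1 = 3 ballots; Proposal Green wins 4–3.
Measure 1 vs Option II: Measure 1 preferred on 2+1+3 = 6 ballots; Measure 1 wins 6–1.
Measure 1 vs Option IV: Measure 1 wins 6–1.
Measure 1 vs Proposal Red: Measure 1, 4–3.
Proposal Green vs Option II: Proposal Green is ranked higher on 3 ballots, Option II on 4. Option II wins 4–3.
Proposal Green vs Option IV: Proposal Green wins 4–3.
Proposal Green vs Proposal Red: Proposal Green is ranked higher on 3 ballots, Proposal Red on 4. Proposal Red wins 4–3.
Option II vs Option IV: 1+3 = 4 for Option II, 3 for Option IV — Option II by 4–3.
Option II vs Proposal Red: 3 for Option II, 4 for Proposal Red — Proposal Red by 4–3.
Option IV vs Proposal Red: Proposal Red, 4–3.
No option is unbeaten: Measure 1 loses to Proposal Green; Proposal Green loses to Option II; Option II loses to Measure 1; Option IV loses to Measure 1; Proposal Red loses to Measure 1. In particular Measure 1 → Option II → Proposal Green → Measure 1 is a majority cycle — no Condorcet winner exists.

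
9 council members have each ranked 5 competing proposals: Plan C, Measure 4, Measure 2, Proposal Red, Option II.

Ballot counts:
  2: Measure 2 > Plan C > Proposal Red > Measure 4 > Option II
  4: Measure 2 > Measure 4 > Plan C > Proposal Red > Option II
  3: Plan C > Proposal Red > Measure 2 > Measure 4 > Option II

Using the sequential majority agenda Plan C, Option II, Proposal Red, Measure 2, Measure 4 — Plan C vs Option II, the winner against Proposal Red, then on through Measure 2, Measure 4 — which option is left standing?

Measure 2

Round 1: Plan C vs Option II — 9–0, Plan C advances.
Round 2: Plan C vs Proposal Red — 9–0, Plan C advances.
Round 3: Plan C vs Measure 2 — 3–6, Measure 2 advances.
Round 4: Measure 2 vs Measure 4 — 9–0, Measure 2 advances.
The agenda winner is Measure 2.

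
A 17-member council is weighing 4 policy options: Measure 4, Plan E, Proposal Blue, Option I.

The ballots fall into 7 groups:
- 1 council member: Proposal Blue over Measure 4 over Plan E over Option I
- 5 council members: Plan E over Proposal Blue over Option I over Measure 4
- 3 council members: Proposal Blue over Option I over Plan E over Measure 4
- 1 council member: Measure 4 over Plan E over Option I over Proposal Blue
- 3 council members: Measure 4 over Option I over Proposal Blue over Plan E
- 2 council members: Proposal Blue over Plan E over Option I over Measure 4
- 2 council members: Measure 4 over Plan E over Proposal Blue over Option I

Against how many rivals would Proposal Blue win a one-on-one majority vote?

Proposal Blue against each rival (17 council members):
Proposal Blue vs Measure 4: Proposal Blue is ranked higher on 1+5+3+2 = 11 ballots, Measure 4 on 6. Proposal Blue wins 11–6.
Proposal Blue vs Plan E: Proposal Blue preferred on 1+3+3+2 = 9 ballots; Proposal Blue wins 9–8.
Proposal Blue vs Option I: Proposal Blue is ranked higher on 1+5+3+2+2 = 13 ballots, Option I on 4. Proposal Blue wins 13–4.
Proposal Blue beats Measure 4, Plan E, Option I — 3 pairwise wins.

3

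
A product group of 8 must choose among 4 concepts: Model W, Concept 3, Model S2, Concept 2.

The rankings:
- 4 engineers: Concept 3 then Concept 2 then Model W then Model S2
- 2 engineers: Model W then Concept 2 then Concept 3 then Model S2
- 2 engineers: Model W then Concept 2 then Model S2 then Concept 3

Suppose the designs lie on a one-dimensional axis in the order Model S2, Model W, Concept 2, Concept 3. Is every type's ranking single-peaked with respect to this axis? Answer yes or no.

yes

Axis positions: Model S2=1, Model W=2, Concept 2=3, Concept 3=4.
Type 1 (peak Concept 3 at position 4): ranking walks positions 4-3-2-1, expanding outward from the peak — single-peaked.
Type 2 (peak Model W at position 2): ranking walks positions 2-3-4-1, expanding outward from the peak — single-peaked.
Type 3 (peak Model W at position 2): ranking walks positions 2-3-1-4, expanding outward from the peak — single-peaked.
Every ranking is single-peaked on this axis.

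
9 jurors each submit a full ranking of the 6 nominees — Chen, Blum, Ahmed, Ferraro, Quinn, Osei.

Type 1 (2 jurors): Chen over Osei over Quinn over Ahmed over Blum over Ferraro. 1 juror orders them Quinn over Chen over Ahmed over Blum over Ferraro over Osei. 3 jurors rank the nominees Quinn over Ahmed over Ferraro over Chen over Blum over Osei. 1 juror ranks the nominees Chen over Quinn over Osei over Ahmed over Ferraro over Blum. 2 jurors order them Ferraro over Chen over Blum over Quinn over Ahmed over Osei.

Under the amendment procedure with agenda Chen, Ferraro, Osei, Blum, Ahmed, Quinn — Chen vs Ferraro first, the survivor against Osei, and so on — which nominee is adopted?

Round 1: Chen vs Ferraro — 4–5, Ferraro advances.
Round 2: Ferraro vs Osei — 6–3, Ferraro advances.
Round 3: Ferraro vs Blum — 6–3, Ferraro advances.
Round 4: Ferraro vs Ahmed — 2–7, Ahmed advances.
Round 5: Ahmed vs Quinn — 0–9, Quinn advances.
The agenda winner is Quinn.

Quinn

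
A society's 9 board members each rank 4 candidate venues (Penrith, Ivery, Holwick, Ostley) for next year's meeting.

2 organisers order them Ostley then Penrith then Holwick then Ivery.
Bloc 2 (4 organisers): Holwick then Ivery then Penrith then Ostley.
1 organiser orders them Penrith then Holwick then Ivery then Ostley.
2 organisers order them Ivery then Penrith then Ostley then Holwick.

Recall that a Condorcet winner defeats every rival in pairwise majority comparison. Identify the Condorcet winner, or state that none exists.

Pairwise majorities:
Penrith vs Ivery: Penrith preferred on 2+1 = 3 ballots; Ivery wins 6–3.
Penrith vs Holwick: Penrith is ranked higher on 2+1+2 = 5 ballots, Holwick on 4. Penrith wins 5–4.
Penrith vs Ostley: 4+1+2 = 7 for Penrith, 2 for Ostley — Penrith by 7–2.
Ivery vs Holwick: Ivery preferred on 2 ballots; Holwick wins 7–2.
Ivery vs Ostley: 4+1+2 = 7 for Ivery, 2 for Ostley — Ivery by 7–2.
Holwick vs Ostley: Holwick preferred on 4+1 = 5 ballots; Holwick wins 5–4.
Each city drops at least one matchup (Penrith loses to Ivery; Ivery loses to Holwick; Holwick loses to Penrith; Ostley loses to Penrith); the cycle Penrith → Holwick → Ivery → Penrith rules out a Condorcet winner.

none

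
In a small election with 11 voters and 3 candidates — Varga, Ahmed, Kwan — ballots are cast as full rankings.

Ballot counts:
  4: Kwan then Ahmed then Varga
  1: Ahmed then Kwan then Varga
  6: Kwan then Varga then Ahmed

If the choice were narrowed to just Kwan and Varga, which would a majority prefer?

Kwan

Ballots ranking Kwan above Varga: 4 + 1 + 6 = 11.
Ballots ranking Varga above Kwan: 11 − 11 = 0.
Kwan wins the head-to-head 11–0.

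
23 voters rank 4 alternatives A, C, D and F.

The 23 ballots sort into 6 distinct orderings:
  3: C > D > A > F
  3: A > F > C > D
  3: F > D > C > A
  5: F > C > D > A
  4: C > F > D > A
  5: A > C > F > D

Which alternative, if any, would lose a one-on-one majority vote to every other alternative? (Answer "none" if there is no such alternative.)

Head-to-head results (23 voters):
A vs C: 8 to 15, C.
A vs D: A is ranked higher on 3+5 = 8 ballots, D on 15. D wins 15–8.
A–F: F 12–11.
C vs D: 3+3+5+4+5 = 20 for C, 3 for D — C by 20–3.
C vs F: C, 12–11.
D vs F: F wins 20–3.
A loses to every other alternative — it is the Condorcet loser.

A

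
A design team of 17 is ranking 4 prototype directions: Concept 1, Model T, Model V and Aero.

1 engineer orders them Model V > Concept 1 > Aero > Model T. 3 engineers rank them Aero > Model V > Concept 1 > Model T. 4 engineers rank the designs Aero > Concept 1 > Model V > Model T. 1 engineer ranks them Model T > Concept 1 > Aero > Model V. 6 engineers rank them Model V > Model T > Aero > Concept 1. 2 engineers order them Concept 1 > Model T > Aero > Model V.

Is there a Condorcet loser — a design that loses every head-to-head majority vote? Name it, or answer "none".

Pairwise majorities:
Concept 1 vs Model T: Concept 1 preferred on 1+3+4+2 = 10 ballots; Concept 1 wins 10–7.
Concept 1 vs Model V: Model V wins 10–7.
Concept 1 vs Aero: Concept 1 is ranked higher on 1+1+2 = 4 ballots, Aero on 13. Aero wins 13–4.
Model T vs Model V: 3 to 14, Model V.
Model T vs Aero: Model T is ranked higher on 1+6+2 = 9 ballots, Aero on 8. Model T wins 9–8.
Model V vs Aero: Aero wins 10–7.
No design is winless: Concept 1 beats Model T; Model T beats Aero; Model V beats Concept 1; Aero beats Concept 1. There is no Condorcet loser.

none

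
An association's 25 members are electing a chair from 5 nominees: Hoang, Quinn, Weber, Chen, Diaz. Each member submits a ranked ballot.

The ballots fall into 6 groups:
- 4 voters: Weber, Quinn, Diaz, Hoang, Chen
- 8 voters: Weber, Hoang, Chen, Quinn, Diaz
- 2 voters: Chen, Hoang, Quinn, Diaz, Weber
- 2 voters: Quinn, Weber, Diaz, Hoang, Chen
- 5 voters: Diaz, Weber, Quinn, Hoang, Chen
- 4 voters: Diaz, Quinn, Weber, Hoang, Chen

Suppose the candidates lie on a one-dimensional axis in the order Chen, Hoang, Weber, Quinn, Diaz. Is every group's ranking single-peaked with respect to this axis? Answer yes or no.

no

Axis positions: Chen=1, Hoang=2, Weber=3, Quinn=4, Diaz=5.
Group 1 (peak Weber at position 3): ranking walks positions 3-4-5-2-1, expanding outward from the peak — single-peaked.
Group 2 (peak Weber at position 3): ranking walks positions 3-2-1-4-5, expanding outward from the peak — single-peaked.
Group 3: ranking walks positions 1-2-4-5-3; Quinn is ranked above Weber even though Weber lies between Quinn and the peak Chen on the axis — preferences dip and rise again. Not single-peaked.
Group 4 (peak Quinn at position 4): ranking walks positions 4-3-5-2-1, expanding outward from the peak — single-peaked.
Group 5: ranking walks positions 5-3-4-2-1; Weber is ranked above Quinn even though Quinn lies between Weber and the peak Diaz on the axis — preferences dip and rise again. Not single-peaked.
Group 6 (peak Diaz at position 5): ranking walks positions 5-4-3-2-1, expanding outward from the peak — single-peaked.
Group 3 violates single-peakedness, so the profile is not single-peaked on this axis.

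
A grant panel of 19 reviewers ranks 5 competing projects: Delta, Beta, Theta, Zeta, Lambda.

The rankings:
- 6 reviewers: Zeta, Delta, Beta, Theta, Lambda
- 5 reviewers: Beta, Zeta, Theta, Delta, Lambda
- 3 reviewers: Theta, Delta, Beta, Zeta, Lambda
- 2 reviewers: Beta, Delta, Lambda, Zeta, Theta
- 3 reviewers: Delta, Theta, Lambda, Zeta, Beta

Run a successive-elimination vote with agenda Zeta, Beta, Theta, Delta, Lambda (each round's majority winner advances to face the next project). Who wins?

Round 1: Zeta vs Beta — 9–10, Beta advances.
Round 2: Beta vs Theta — 13–6, Beta advances.
Round 3: Beta vs Delta — 7–12, Delta advances.
Round 4: Delta vs Lambda — 19–0, Delta advances.
Delta survives the agenda.

Delta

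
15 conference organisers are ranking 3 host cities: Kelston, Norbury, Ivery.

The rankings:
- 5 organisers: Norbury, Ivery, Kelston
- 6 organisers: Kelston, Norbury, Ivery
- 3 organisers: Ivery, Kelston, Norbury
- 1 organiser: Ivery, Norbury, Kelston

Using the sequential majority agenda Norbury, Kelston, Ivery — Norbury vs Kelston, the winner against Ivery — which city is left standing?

Ivery

Round 1: Norbury vs Kelston — 6–9, Kelston advances.
Round 2: Kelston vs Ivery — 6–9, Ivery advances.
Ivery survives the agenda.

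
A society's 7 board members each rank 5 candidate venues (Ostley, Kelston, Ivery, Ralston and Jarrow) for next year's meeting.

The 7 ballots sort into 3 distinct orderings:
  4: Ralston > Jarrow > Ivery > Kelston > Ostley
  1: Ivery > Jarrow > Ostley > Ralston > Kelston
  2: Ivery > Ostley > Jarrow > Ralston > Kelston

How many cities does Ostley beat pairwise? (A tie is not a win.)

Ostley against each rival (7 organisers):
Ostley vs Kelston: Ostley preferred on 1+2 = 3 ballots; Kelston wins 4–3.
Ostley vs Ivery: Ivery wins 7–0.
Ostley vs Ralston: Ralston wins 4–3.
Ostley–Jarrow: Jarrow 5–2.
Ostley beats no one; loses to Kelston, Ivery, Ralston, Jarrow — 0 pairwise wins.

0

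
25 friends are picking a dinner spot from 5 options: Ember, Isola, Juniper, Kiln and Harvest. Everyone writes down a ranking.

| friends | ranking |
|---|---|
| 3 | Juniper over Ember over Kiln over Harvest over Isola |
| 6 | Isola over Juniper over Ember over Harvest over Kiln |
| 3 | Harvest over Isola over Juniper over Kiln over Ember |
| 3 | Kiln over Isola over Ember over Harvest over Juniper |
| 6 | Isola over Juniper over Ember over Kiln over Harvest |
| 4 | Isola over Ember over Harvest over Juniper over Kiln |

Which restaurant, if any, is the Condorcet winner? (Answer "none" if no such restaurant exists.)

Isola

Check each pair by majority over 25 ballots:
Ember vs Isola: Isola, 22–3.
Ember vs Juniper: Ember preferred on 3+4 = 7 ballots; Juniper wins 18–7.
Ember vs Kiln: 3+6+6+4 = 19 for Ember, 6 for Kiln — Ember by 19–6.
Ember vs Harvest: Ember wins 22–3.
Isola vs Juniper: Isola preferred on 6+3+3+6+4 = 22 ballots; Isola wins 22–3.
Isola vs Kiln: Isola preferred on 6+3+6+4 = 19 ballots; Isola wins 19–6.
Isola–Harvest: Isola 19–6.
Juniper vs Kiln: Juniper, 22–3.
Juniper vs Harvest: 3+6+6 = 15 for Juniper, 10 for Harvest — Juniper by 15–10.
Kiln vs Harvest: Harvest, 13–12.
Isola defeats every rival head-to-head and is the Condorcet winner.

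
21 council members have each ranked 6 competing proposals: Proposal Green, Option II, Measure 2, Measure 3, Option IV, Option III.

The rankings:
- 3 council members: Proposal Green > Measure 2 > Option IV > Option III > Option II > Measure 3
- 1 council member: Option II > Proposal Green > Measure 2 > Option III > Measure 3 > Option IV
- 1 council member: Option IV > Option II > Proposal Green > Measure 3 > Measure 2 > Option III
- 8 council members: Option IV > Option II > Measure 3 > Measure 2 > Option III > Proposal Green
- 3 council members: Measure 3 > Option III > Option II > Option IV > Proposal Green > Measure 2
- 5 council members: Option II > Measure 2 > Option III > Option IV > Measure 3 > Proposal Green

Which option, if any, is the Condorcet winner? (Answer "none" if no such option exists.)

Head-to-head results (21 council members):
Proposal Green vs Option II: Proposal Green is ranked higher on 3 ballots, Option II on 18. Option II wins 18–3.
Proposal Green vs Measure 2: Measure 2, 13–8.
Proposal Green vs Measure 3: 5 to 16, Measure 3.
Proposal Green vs Option IV: 4 to 17, Option IV.
Proposal Green vs Option III: Option III wins 16–5.
Option II vs Measure 2: Option II preferred on 1+1+8+3+5 = 18 ballots; Option II wins 18–3.
Option II vs Measure 3: 18 to 3, Option II.
Option II–Option IV: Option IV 12–9.
Option II vs Option III: Option II preferred on 1+1+8+5 = 15 ballots; Option II wins 15–6.
Measure 2 vs Measure 3: 9 to 12, Measure 3.
Measure 2 vs Option IV: Measure 2 preferred on 3+1+5 = 9 ballots; Option IV wins 12–9.
Measure 2 vs Option III: Measure 2 is ranked higher on 3+1+1+8+5 = 18 ballots, Option III on 3. Measure 2 wins 18–3.
Measure 3 vs Option IV: Option IV wins 17–4.
Measure 3 vs Option III: Measure 3, 12–9.
Option IV–Option III: Option IV 12–9.
Option IV wins every pairwise contest, so Option IV is the Condorcet winner.

Option IV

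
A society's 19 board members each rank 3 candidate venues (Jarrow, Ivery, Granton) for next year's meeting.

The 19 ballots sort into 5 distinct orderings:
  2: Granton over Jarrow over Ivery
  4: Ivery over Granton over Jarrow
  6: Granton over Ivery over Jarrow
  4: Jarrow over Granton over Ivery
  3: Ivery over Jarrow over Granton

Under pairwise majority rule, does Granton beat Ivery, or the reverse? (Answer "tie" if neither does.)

Ballots ranking Granton above Ivery: 2 + 6 + 4 = 12.
Ballots ranking Ivery above Granton: 19 − 12 = 7.
Granton wins the head-to-head 12–7.

Granton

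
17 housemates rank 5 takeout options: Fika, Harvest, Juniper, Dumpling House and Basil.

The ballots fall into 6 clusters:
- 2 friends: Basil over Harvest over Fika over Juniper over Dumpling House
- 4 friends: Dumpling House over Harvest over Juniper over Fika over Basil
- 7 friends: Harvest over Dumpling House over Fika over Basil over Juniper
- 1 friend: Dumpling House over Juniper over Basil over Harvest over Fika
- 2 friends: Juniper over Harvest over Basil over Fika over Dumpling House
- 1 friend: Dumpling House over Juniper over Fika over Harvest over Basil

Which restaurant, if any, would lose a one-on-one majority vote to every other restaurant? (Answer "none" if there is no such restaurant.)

Head-to-head results (17 friends):
Fika–Harvest: Harvest 16–1.
Fika vs Juniper: Fika wins 9–8.
Fika vs Dumpling House: Dumpling House wins 13–4.
Fika vs Basil: 4+7+1 = 12 for Fika, 5 for Basil — Fika by 12–5.
Harvest vs Juniper: Harvest, 13–4.
Harvest vs Dumpling House: Harvest is ranked higher on 2+7+2 = 11 ballots, Dumpling House on 6. Harvest wins 11–6.
Harvest–Basil: Harvest 14–3.
Juniper vs Dumpling House: Juniper is ranked higher on 2+2 = 4 ballots, Dumpling House on 13. Dumpling House wins 13–4.
Juniper vs Basil: Juniper preferred on 4+1+2+1 = 8 ballots; Basil wins 9–8.
Dumpling House vs Basil: 13 to 4, Dumpling House.
Only Juniper has no wins; Juniper is the Condorcet loser.

Juniper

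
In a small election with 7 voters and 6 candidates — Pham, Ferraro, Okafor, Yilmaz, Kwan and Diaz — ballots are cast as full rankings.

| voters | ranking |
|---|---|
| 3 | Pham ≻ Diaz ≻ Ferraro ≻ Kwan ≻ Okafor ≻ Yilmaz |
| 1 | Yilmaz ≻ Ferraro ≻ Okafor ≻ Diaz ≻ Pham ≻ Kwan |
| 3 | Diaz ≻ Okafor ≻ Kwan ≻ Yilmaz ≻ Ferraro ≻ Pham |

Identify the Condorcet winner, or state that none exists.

Diaz

Pairwise majorities:
Pham vs Ferraro: Pham preferred on 3 ballots; Ferraro wins 4–3.
Pham vs Okafor: Pham is ranked higher on 3 ballots, Okafor on 4. Okafor wins 4–3.
Pham vs Yilmaz: 3 for Pham, 4 for Yilmaz — Yilmaz by 4–3.
Pham vs Kwan: Pham preferred on 3+1 = 4 ballots; Pham wins 4–3.
Pham vs Diaz: 3 to 4, Diaz.
Ferraro vs Okafor: Ferraro is ranked higher on 3+1 = 4 ballots, Okafor on 3. Ferraro wins 4–3.
Ferraro vs Yilmaz: 3 for Ferraro, 4 for Yilmaz — Yilmaz by 4–3.
Ferraro vs Kwan: 3+1 = 4 for Ferraro, 3 for Kwan — Ferraro by 4–3.
Ferraro vs Diaz: 1 to 6, Diaz.
Okafor vs Yilmaz: Okafor is ranked higher on 3+3 = 6 ballots, Yilmaz on 1. Okafor wins 6–1.
Okafor vs Kwan: 4 to 3, Okafor.
Okafor vs Diaz: Okafor preferred on 1 ballot; Diaz wins 6–1.
Yilmaz vs Kwan: 1 to 6, Kwan.
Yilmaz vs Diaz: Yilmaz preferred on 1 ballot; Diaz wins 6–1.
Kwan vs Diaz: Kwan is ranked higher on 0 ballots, Diaz on 7. Diaz wins 7–0.
Diaz wins every pairwise contest, so Diaz is the Condorcet winner.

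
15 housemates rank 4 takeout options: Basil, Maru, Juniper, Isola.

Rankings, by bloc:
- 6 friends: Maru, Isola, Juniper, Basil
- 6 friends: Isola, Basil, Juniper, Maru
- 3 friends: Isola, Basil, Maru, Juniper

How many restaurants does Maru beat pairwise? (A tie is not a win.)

1

Maru against each rival (15 friends):
Maru vs Basil: Maru preferred on 6 ballots; Basil wins 9–6.
Maru vs Juniper: Maru wins 9–6.
Maru vs Isola: Maru preferred on 6 ballots; Isola wins 9–6.
Maru beats Juniper; loses to Basil, Isola — 1 pairwise win.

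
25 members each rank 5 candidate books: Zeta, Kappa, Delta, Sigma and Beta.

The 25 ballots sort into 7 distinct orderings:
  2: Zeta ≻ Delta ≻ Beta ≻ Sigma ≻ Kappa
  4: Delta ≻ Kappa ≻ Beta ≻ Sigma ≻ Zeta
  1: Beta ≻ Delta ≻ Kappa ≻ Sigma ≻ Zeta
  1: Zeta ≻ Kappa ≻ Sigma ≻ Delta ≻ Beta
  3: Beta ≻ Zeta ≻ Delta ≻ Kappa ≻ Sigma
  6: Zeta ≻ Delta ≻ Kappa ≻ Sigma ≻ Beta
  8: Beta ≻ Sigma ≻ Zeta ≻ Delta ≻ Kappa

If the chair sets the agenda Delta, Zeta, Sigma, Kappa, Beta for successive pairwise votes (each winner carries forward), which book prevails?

Round 1: Delta vs Zeta — 5–20, Zeta advances.
Round 2: Zeta vs Sigma — 12–13, Sigma advances.
Round 3: Sigma vs Kappa — 10–15, Kappa advances.
Round 4: Kappa vs Beta — 11–14, Beta advances.
The agenda winner is Beta.

Beta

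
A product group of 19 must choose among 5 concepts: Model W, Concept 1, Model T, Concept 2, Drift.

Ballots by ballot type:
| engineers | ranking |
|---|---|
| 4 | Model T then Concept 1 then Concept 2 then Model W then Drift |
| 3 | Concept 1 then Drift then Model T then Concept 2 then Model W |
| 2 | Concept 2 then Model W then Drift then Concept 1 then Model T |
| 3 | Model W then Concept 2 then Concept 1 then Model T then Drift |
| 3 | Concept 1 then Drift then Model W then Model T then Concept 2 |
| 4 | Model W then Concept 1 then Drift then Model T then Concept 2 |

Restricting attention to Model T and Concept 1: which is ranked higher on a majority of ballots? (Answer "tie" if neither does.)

Ballots ranking Model T above Concept 1: 4.
Ballots ranking Concept 1 above Model T: 19 − 4 = 15.
Concept 1 wins the head-to-head 15–4.

Concept 1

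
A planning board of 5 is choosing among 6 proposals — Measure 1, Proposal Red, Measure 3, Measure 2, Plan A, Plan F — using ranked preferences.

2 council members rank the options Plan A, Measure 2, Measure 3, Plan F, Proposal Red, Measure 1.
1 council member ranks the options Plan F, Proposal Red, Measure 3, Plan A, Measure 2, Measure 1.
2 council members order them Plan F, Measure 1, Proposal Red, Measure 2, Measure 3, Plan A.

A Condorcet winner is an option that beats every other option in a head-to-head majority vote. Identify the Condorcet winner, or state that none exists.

Plan F

Pairwise majorities:
Measure 1 vs Proposal Red: Proposal Red wins 3–2.
Measure 1 vs Measure 3: Measure 3, 3–2.
Measure 1–Measure 2: Measure 2 3–2.
Measure 1 vs Plan A: Plan A, 3–2.
Measure 1–Plan F: Plan F 5–0.
Proposal Red–Measure 3: Proposal Red 3–2.
Proposal Red vs Measure 2: Proposal Red, 3–2.
Proposal Red vs Plan A: Proposal Red wins 3–2.
Proposal Red vs Plan F: Plan F wins 5–0.
Measure 3 vs Measure 2: Measure 2 wins 4–1.
Measure 3 vs Plan A: Measure 3 wins 3–2.
Measure 3–Plan F: Plan F 3–2.
Measure 2 vs Plan A: Plan A, 3–2.
Measure 2 vs Plan F: Plan F, 3–2.
Plan A vs Plan F: Plan F wins 3–2.
Only Plan F has no losses; Plan F is the Condorcet winner.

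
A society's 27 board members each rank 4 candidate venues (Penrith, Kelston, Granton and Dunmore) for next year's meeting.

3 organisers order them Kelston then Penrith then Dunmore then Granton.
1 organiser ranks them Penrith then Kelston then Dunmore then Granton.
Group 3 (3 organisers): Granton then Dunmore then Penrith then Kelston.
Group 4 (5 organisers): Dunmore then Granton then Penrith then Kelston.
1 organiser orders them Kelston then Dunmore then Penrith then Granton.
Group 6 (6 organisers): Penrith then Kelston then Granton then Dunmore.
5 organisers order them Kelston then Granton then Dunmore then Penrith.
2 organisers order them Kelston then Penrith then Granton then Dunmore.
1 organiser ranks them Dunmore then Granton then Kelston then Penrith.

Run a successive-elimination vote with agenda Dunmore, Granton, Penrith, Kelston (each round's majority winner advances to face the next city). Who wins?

Kelston

Round 1: Dunmore vs Granton — 11–16, Granton advances.
Round 2: Granton vs Penrith — 14–13, Granton advances.
Round 3: Granton vs Kelston — 9–18, Kelston advances.
Kelston survives the agenda.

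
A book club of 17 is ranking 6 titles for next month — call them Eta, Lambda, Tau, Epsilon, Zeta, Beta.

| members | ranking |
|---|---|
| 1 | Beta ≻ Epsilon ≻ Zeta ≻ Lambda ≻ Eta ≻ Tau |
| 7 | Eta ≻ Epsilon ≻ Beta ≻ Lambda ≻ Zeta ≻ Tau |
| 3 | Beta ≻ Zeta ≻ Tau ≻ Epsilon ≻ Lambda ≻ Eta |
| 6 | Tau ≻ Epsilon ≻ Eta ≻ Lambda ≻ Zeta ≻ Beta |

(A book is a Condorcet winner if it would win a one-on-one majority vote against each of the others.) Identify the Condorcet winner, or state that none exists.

none

Check each pair by majority over 17 ballots:
Eta vs Lambda: Eta, 13–4.
Eta–Tau: Tau 9–8.
Eta–Epsilon: Epsilon 10–7.
Eta–Zeta: Eta 13–4.
Eta–Beta: Eta 13–4.
Lambda vs Tau: Tau wins 9–8.
Lambda vs Epsilon: Epsilon, 17–0.
Lambda vs Zeta: Lambda, 13–4.
Lambda–Beta: Beta 11–6.
Tau vs Epsilon: Tau wins 9–8.
Tau vs Zeta: Zeta, 11–6.
Tau vs Beta: Beta, 11–6.
Epsilon vs Zeta: Epsilon, 14–3.
Epsilon–Beta: Epsilon 13–4.
Zeta vs Beta: Beta wins 11–6.
Each book drops at least one matchup (Eta loses to Tau; Lambda loses to Eta; Tau loses to Zeta; Epsilon loses to Tau; Zeta loses to Eta; Beta loses to Eta); the cycle Eta beats Zeta beats Tau beats Eta rules out a Condorcet winner.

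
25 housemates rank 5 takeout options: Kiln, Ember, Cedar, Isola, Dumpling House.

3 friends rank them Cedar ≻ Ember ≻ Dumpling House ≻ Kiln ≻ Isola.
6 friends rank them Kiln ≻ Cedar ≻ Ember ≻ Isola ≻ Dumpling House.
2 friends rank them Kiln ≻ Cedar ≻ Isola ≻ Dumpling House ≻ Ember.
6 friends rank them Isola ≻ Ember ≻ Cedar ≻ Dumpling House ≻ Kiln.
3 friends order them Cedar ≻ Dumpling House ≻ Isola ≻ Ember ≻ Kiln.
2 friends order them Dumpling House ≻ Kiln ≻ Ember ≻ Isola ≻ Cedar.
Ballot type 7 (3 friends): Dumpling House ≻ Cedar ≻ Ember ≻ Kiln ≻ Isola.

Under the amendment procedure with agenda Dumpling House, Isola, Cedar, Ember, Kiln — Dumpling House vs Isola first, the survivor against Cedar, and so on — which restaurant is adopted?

Cedar

Round 1: Dumpling House vs Isola — 11–14, Isola advances.
Round 2: Isola vs Cedar — 8–17, Cedar advances.
Round 3: Cedar vs Ember — 17–8, Cedar advances.
Round 4: Cedar vs Kiln — 15–10, Cedar advances.
The agenda winner is Cedar.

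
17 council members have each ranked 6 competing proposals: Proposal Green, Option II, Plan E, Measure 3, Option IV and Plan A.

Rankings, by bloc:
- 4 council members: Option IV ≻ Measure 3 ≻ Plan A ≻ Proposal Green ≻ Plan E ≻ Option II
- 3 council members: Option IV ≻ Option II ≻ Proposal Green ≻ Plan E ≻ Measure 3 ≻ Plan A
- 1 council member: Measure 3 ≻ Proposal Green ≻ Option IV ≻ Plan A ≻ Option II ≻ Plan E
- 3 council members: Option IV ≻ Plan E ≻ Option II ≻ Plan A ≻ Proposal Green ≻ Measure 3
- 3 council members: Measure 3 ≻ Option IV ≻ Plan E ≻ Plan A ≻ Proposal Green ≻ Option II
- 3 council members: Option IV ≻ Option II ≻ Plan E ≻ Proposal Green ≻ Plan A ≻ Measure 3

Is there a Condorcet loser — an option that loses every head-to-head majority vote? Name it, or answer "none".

none

Pairwise majorities:
Proposal Green vs Option II: Option II, 9–8.
Proposal Green vs Plan E: Proposal Green is ranked higher on 4+3+1 = 8 ballots, Plan E on 9. Plan E wins 9–8.
Proposal Green vs Measure 3: Proposal Green, 9–8.
Proposal Green vs Option IV: Option IV, 16–1.
Proposal Green–Plan A: Plan A 10–7.
Option II vs Plan E: Plan E wins 10–7.
Option II vs Measure 3: Option II wins 9–8.
Option II vs Option IV: Option IV, 17–0.
Option II vs Plan A: 3+3+3 = 9 for Option II, 8 for Plan A — Option II by 9–8.
Plan E–Measure 3: Plan E 9–8.
Plan E vs Option IV: 0 to 17, Option IV.
Plan E vs Plan A: Plan E is ranked higher on 3+3+3+3 = 12 ballots, Plan A on 5. Plan E wins 12–5.
Measure 3 vs Option IV: Measure 3 preferred on 1+3 = 4 ballots; Option IV wins 13–4.
Measure 3 vs Plan A: Measure 3 preferred on 4+3+1+3 = 11 ballots; Measure 3 wins 11–6.
Option IV vs Plan A: Option IV, 17–0.
Each option has at least one pairwise win (Proposal Green beats Measure 3; Option II beats Proposal Green; Plan E beats Proposal Green; Measure 3 beats Plan A; Option IV beats Proposal Green; Plan A beats Proposal Green) — no Condorcet loser.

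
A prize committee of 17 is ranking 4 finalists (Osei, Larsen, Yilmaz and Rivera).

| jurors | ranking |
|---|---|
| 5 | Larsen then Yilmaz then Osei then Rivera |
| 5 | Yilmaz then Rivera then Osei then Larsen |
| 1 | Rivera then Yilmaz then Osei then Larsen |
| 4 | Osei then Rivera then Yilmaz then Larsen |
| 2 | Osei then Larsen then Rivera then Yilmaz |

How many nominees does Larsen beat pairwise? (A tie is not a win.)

0

Larsen against each rival (17 jurors):
Larsen vs Osei: Osei, 12–5.
Larsen vs Yilmaz: Yilmaz, 10–7.
Larsen vs Rivera: Rivera, 10–7.
Larsen beats no one; loses to Osei, Yilmaz, Rivera — 0 pairwise wins.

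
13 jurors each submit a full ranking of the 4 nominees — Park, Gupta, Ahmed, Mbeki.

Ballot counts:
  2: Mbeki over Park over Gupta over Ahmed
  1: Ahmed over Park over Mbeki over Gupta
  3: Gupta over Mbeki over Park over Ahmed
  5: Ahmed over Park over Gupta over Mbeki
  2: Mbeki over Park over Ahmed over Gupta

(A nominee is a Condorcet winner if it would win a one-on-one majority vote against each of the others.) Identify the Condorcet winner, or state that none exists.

none

Check each pair by majority over 13 ballots:
Park vs Gupta: Park is ranked higher on 2+1+5+2 = 10 ballots, Gupta on 3. Park wins 10–3.
Park vs Ahmed: 7 to 6, Park.
Park vs Mbeki: Park is ranked higher on 1+5 = 6 ballots, Mbeki on 7. Mbeki wins 7–6.
Gupta vs Ahmed: Gupta preferred on 2+3 = 5 ballots; Ahmed wins 8–5.
Gupta vs Mbeki: 8 to 5, Gupta.
Ahmed vs Mbeki: Ahmed is ranked higher on 1+5 = 6 ballots, Mbeki on 7. Mbeki wins 7–6.
Each nominee drops at least one matchup (Park loses to Mbeki; Gupta loses to Park; Ahmed loses to Park; Mbeki loses to Gupta); the cycle Park > Gupta > Mbeki > Park rules out a Condorcet winner.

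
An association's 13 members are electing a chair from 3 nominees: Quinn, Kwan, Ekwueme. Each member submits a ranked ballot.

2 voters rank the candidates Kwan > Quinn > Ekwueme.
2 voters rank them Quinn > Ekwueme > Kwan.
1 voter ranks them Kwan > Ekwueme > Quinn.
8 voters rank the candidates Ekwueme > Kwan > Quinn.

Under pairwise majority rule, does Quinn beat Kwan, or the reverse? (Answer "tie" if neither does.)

Kwan

Ballots ranking Quinn above Kwan: 2.
Ballots ranking Kwan above Quinn: 13 − 2 = 11.
Kwan wins the head-to-head 11–2.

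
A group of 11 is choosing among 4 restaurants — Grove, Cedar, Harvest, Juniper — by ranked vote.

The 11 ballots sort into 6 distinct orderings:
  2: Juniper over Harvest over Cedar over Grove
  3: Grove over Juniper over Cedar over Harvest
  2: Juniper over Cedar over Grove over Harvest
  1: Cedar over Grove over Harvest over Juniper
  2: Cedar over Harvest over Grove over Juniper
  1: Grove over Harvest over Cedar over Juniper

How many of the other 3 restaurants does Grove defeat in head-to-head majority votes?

2

Grove against each rival (11 friends):
Grove vs Cedar: Grove preferred on 3+1 = 4 ballots; Cedar wins 7–4.
Grove vs Harvest: Grove, 7–4.
Grove–Juniper: Grove 7–4.
Grove beats Harvest, Juniper; loses to Cedar — 2 pairwise wins.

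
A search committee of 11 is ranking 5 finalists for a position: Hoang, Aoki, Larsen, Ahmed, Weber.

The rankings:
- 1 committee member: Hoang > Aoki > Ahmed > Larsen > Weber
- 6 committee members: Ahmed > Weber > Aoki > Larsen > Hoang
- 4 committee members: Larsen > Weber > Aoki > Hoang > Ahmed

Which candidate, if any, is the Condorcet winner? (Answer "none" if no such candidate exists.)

Ahmed

Pairwise majorities:
Hoang vs Aoki: Hoang preferred on 1 ballot; Aoki wins 10–1.
Hoang vs Larsen: Hoang preferred on 1 ballot; Larsen wins 10–1.
Hoang vs Ahmed: 1+4 = 5 for Hoang, 6 for Ahmed — Ahmed by 6–5.
Hoang vs Weber: 1 for Hoang, 10 for Weber — Weber by 10–1.
Aoki vs Larsen: Aoki is ranked higher on 1+6 = 7 ballots, Larsen on 4. Aoki wins 7–4.
Aoki vs Ahmed: 5 to 6, Ahmed.
Aoki vs Weber: 1 to 10, Weber.
Larsen vs Ahmed: 4 to 7, Ahmed.
Larsen vs Weber: Larsen is ranked higher on 1+4 = 5 ballots, Weber on 6. Weber wins 6–5.
Ahmed vs Weber: 1+6 = 7 for Ahmed, 4 for Weber — Ahmed by 7–4.
Ahmed defeats every rival head-to-head and is the Condorcet winner.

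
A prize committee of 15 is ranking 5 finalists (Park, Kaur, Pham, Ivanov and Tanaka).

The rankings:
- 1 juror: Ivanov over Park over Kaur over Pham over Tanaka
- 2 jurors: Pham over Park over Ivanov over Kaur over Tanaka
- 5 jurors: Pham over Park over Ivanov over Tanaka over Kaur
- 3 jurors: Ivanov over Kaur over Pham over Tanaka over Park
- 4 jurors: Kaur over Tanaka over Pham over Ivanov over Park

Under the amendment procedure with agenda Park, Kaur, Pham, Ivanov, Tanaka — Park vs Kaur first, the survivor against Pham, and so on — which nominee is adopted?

Round 1: Park vs Kaur — 8–7, Park advances.
Round 2: Park vs Pham — 1–14, Pham advances.
Round 3: Pham vs Ivanov — 11–4, Pham advances.
Round 4: Pham vs Tanaka — 11–4, Pham advances.
Pham survives the agenda.

Pham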